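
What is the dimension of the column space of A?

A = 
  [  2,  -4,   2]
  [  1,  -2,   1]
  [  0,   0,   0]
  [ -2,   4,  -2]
Row reduce:
R2 → R2 - (1/2)·R1
R4 → R4 + (1)·R1
REF = 
  [  2,  -4,   2]
  [  0,   0,   0]
  [  0,   0,   0]
  [  0,   0,   0]
Pivot columns: 1 → 1 pivot.
dim(Col(A)) = number of pivot columns = 1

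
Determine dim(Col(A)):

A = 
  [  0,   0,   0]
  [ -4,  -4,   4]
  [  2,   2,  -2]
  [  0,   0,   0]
dim(Col(A)) = 1

Row reduce:
Swap R1 ↔ R2
R3 → R3 + (1/2)·R1
REF = 
  [ -4,  -4,   4]
  [  0,   0,   0]
  [  0,   0,   0]
  [  0,   0,   0]
Pivot columns: 1 → 1 pivot.
dim(Col(A)) = number of pivot columns = 1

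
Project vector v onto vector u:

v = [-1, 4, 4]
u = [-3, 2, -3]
v·u = (-1)(-3) + (4)(2) + (4)(-3) = -1
u·u = (-3)² + (2)² + (-3)² = 22
proj_u(v) = (v·u / u·u) × u = (-1/22) × u

proj_u(v) = [3/22, -1/11, 3/22]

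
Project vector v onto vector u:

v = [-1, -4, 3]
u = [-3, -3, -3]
v·u = (-1)(-3) + (-4)(-3) + (3)(-3) = 6
u·u = (-3)² + (-3)² + (-3)² = 27
proj_u(v) = (v·u / u·u) × u = (6/27) × u = (2/9) × u

proj_u(v) = [-2/3, -2/3, -2/3]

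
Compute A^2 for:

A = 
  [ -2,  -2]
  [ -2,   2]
A² = A·A:
A²[1,1] = (-2)(-2) + (-2)(-2) = 8
A²[1,2] = (-2)(-2) + (-2)(2) = 0
A²[2,1] = (-2)(-2) + (2)(-2) = 0
A²[2,2] = (-2)(-2) + (2)(2) = 8
A² = 
  [  8,   0]
  [  0,   8]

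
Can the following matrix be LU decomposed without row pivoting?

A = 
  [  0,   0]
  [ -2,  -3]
No.
A[1,1] = 0 but A[2,1] = -2 ≠ 0. Any LU with L unit lower triangular has (LU)[1,1] = U[1,1] and (LU)[2,1] = L[2,1]·U[1,1]; matching A forces U[1,1] = 0, which then forces (LU)[2,1] = 0 ≠ -2. A row swap (pivoting) is required.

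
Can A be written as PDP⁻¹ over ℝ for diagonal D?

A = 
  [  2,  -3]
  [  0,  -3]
Yes

tr(A) = -1, det(A) = -6
Characteristic polynomial: λ² - tr(A)λ + det(A) = λ² + λ - 6
λ² + λ - 6 = (λ + 3)(λ - 2)
Eigenvalues: 2, -3
λ=-3: alg. mult. = 1, geom. mult. = 2 - rank(A - (-3)I) = 2 - 1 = 1
λ=2: alg. mult. = 1, geom. mult. = 2 - rank(A - (2)I) = 2 - 1 = 1
Sum of geometric multiplicities equals n, so A has n independent eigenvectors.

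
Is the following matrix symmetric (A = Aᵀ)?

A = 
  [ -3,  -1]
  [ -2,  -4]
No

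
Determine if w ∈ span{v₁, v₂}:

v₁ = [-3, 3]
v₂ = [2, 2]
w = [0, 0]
Yes

Form the augmented matrix and row-reduce:
[v₁|v₂|w] = 
  [ -3,   2,   0]
  [  3,   2,   0]
R2 → R2 + (1)·R1
REF = 
  [ -3,   2,   0]
  [  0,   4,   0]

No row of the form [0 0 | nonzero], so the system is consistent. Back-substitution gives c₁ = 0, c₂ = 0: w = (0)·v₁ + (0)·v₂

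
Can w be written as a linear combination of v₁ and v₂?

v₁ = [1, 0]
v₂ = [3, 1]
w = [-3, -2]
Yes

Form the augmented matrix and row-reduce:
[v₁|v₂|w] = 
  [  1,   3,  -3]
  [  0,   1,  -2]
(already in echelon form — no row operations needed)

No row of the form [0 0 | nonzero], so the system is consistent. Back-substitution gives c₁ = 3, c₂ = -2: w = (3)·v₁ + (-2)·v₂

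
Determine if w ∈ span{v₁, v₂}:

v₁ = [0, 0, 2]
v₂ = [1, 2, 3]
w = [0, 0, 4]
Yes

Form the augmented matrix and row-reduce:
[v₁|v₂|w] = 
  [  0,   1,   0]
  [  0,   2,   0]
  [  2,   3,   4]
Swap R1 ↔ R3
R3 → R3 - (1/2)·R2
REF = 
  [  2,   3,   4]
  [  0,   2,   0]
  [  0,   0,   0]

No row of the form [0 0 | nonzero], so the system is consistent. Back-substitution gives c₁ = 2, c₂ = 0: w = (2)·v₁ + (0)·v₂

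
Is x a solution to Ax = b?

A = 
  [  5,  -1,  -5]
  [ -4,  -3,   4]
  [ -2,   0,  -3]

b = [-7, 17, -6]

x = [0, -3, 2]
Yes

Ax = [-7, 17, -6] = b ✓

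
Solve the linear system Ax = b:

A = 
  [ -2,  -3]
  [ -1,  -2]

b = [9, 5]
Row reduce the augmented matrix [A|b]:
R2 → R2 - (1/2)·R1
REF = 
  [  -2,   -3,    9]
  [   0, -1/2,  1/2]

Back-substitution:
x₂ = (1/2) / (-1/2) = -1
x₁ = (9 - (-3)(-1)) / (-2) = -3

x = [-3, -1]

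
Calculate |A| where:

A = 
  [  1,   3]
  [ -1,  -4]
-1

For a 2×2 matrix, det = ad - bc = (1)(-4) - (3)(-1) = -1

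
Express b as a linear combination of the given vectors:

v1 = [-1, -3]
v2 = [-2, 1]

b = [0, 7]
c1 = -2, c2 = 1

b = -2·v1 + 1·v2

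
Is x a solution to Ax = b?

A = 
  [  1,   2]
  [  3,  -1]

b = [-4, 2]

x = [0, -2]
Yes

Ax = [-4, 2] = b ✓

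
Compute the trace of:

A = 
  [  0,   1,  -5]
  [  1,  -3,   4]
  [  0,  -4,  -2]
-5

tr(A) = 0 + -3 + -2 = -5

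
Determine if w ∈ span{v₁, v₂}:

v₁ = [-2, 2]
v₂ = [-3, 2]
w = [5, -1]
Yes

Form the augmented matrix and row-reduce:
[v₁|v₂|w] = 
  [ -2,  -3,   5]
  [  2,   2,  -1]
R2 → R2 + (1)·R1
REF = 
  [ -2,  -3,   5]
  [  0,  -1,   4]

No row of the form [0 0 | nonzero], so the system is consistent. Back-substitution gives c₁ = 7/2, c₂ = -4: w = (7/2)·v₁ + (-4)·v₂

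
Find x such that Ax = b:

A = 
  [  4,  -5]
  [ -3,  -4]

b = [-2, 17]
x = [-3, -2]

Row reduce the augmented matrix [A|b]:
R2 → R2 + (3/4)·R1
REF = 
  [    4,    -5,    -2]
  [    0, -31/4,  31/2]

Back-substitution:
x₂ = (31/2) / (-31/4) = -2
x₁ = (-2 - (-5)(-2)) / 4 = -3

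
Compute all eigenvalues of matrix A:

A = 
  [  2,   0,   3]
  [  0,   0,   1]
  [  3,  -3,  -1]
λ = -1, 1 + √7, 1 - √7  (≈ -1, 3.646, -1.646)

Characteristic polynomial: det(λI - A) = λ³ - λ² - 8λ - 6
Testing integer divisors of the constant term: p(-1) = 0, so (λ + 1) is a factor:
p(λ) = (λ + 1)(λ² - 2λ - 6)
λ² - 2λ - 6 = 0  ⇒  λ = (2 ± √((-2)² - 4·(-6)))/2 = (2 ± √(28))/2
  = 1 + √7,  1 - √7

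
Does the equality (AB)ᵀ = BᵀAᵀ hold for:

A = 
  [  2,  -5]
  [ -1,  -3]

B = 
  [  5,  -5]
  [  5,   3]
Yes

(AB)ᵀ = 
  [-15, -20]
  [-25,  -4]

BᵀAᵀ = 
  [-15, -20]
  [-25,  -4]

Both sides are equal — this is the standard identity (AB)ᵀ = BᵀAᵀ, which holds for all A, B.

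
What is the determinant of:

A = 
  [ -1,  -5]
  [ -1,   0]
-5

For a 2×2 matrix, det = ad - bc = (-1)(0) - (-5)(-1) = -5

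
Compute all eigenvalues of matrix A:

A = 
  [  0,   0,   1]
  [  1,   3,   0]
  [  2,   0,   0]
Characteristic polynomial: det(λI - A) = λ³ - 3λ² - 2λ + 6
Testing integer divisors of the constant term: p(3) = 0, so (λ - 3) is a factor:
p(λ) = (λ - 3)(λ² - 2)
λ² - 2 = 0  ⇒  λ = (0 ± √((0)² - 4·(-2)))/2 = (0 ± √(8))/2
  = √2,  -√2

λ = 3, √2, -√2  (≈ 3, 1.414, -1.414)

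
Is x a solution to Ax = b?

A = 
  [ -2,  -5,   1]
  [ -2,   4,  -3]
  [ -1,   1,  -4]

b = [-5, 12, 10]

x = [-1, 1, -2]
Yes

Ax = [-5, 12, 10] = b ✓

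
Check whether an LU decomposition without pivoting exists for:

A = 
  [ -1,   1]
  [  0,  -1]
Yes.
A[1,1] = -1 ≠ 0, so Gaussian elimination proceeds without a row swap: multiplier ℓ₂₁ = (0)/(-1) = 0, and U[2,2] = -1 - (0)(1) = -1.
L = 
  [  1,   0]
  [  0,   1]
U = 
  [ -1,   1]
  [  0,  -1]
Check row 2 of LU: [(0)(-1), (0)(1) + (-1)] = [0, -1] = row 2 of A ✓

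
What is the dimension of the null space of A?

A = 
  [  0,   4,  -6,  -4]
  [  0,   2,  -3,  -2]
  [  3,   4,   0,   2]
nullity(A) = 2

Row reduce:
Swap R1 ↔ R3
R3 → R3 - (2)·R2
REF = 
  [  3,   4,   0,   2]
  [  0,   2,  -3,  -2]
  [  0,   0,   0,   0]
Pivot columns: 1, 2 → 2 pivots.
rank(A) = 2, so nullity(A) = 4 - 2 = 2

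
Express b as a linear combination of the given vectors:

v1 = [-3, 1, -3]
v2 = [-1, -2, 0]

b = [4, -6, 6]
c1 = -2, c2 = 2

b = -2·v1 + 2·v2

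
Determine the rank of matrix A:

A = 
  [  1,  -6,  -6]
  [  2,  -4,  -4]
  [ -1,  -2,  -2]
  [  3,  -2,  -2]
rank(A) = 2

Row reduce:
R2 → R2 - (2)·R1
R3 → R3 + (1)·R1
R4 → R4 - (3)·R1
R3 → R3 + (1)·R2
R4 → R4 - (2)·R2
REF = 
  [  1,  -6,  -6]
  [  0,   8,   8]
  [  0,   0,   0]
  [  0,   0,   0]
Pivot columns: 1, 2 → 2 pivots.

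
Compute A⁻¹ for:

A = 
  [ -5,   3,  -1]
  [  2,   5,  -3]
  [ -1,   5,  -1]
det(A) = (-5)·((5)(-1) - (-3)(5)) - (3)·((2)(-1) - (-3)(-1)) + (-1)·((2)(5) - (5)(-1))
  = (-5)(10) - (3)(-5) + (-1)(15)
  = -50
det(A) = -50 ≠ 0, so A is invertible.

Cofactors Cᵢⱼ = (-1)ⁱ⁺ʲ·Mᵢⱼ:
C = 
  [ 10,   5,  15]
  [ -2,   4,  22]
  [ -4, -17, -31]

adj(A) = Cᵀ:
adj(A) = 
  [ 10,  -2,  -4]
  [  5,   4, -17]
  [ 15,  22, -31]

A⁻¹ = (-1/50) · adj(A):
A⁻¹ = 
  [  -1/5,   1/25,   2/25]
  [ -1/10,  -2/25,  17/50]
  [ -3/10, -11/25,  31/50]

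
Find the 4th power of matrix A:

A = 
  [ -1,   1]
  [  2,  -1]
A^4 = 
  [ 17, -12]
  [-24,  17]

A² = A·A:
A²[1,1] = (-1)(-1) + (1)(2) = 3
A²[1,2] = (-1)(1) + (1)(-1) = -2
A²[2,1] = (2)(-1) + (-1)(2) = -4
A²[2,2] = (2)(1) + (-1)(-1) = 3
A² = 
  [  3,  -2]
  [ -4,   3]

A^3 = A^2·A:
A^3[1,1] = (3)(-1) + (-2)(2) = -7
A^3[1,2] = (3)(1) + (-2)(-1) = 5
A^3[2,1] = (-4)(-1) + (3)(2) = 10
A^3[2,2] = (-4)(1) + (3)(-1) = -7
A^3 = 
  [ -7,   5]
  [ 10,  -7]

A^4 = A^3·A:
A^4[1,1] = (-7)(-1) + (5)(2) = 17
A^4[1,2] = (-7)(1) + (5)(-1) = -12
A^4[2,1] = (10)(-1) + (-7)(2) = -24
A^4[2,2] = (10)(1) + (-7)(-1) = 17
A^4 = 
  [ 17, -12]
  [-24,  17]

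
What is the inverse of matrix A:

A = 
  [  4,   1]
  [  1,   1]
det(A) = (4)(1) - (1)(1) = 3
For a 2×2 matrix, A⁻¹ = (1/det(A)) · [[d, -b], [-c, a]]
    = (1/3) · [[1, -1], [-1, 4]]

A⁻¹ = 
  [ 1/3, -1/3]
  [-1/3,  4/3]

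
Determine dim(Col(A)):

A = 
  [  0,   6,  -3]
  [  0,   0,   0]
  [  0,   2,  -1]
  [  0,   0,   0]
Row reduce:
R3 → R3 - (1/3)·R1
REF = 
  [  0,   6,  -3]
  [  0,   0,   0]
  [  0,   0,   0]
  [  0,   0,   0]
Pivot columns: 2 → 1 pivot.
dim(Col(A)) = number of pivot columns = 1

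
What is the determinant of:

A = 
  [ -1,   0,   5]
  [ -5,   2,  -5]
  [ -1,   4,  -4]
Cofactor expansion along row 1:
det(A) = (-1)·((2)(-4) - (-5)(4)) - (0)·((-5)(-4) - (-5)(-1)) + (5)·((-5)(4) - (2)(-1))
  = (-1)(12) - (0)(15) + (5)(-18)
  = -102

det(A) = -102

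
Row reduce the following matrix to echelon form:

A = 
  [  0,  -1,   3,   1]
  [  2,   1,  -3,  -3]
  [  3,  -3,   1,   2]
Row operations:
Swap R1 ↔ R2
R3 → R3 - (3/2)·R1
R3 → R3 - (9/2)·R2

Resulting echelon form:
REF = 
  [  2,   1,  -3,  -3]
  [  0,  -1,   3,   1]
  [  0,   0,  -8,   2]

Rank = 3 (number of non-zero pivot rows).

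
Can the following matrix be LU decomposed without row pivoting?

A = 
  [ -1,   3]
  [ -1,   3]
Yes.
A[1,1] = -1 ≠ 0, so Gaussian elimination proceeds without a row swap: multiplier ℓ₂₁ = (-1)/(-1) = 1, and U[2,2] = 3 - (1)(3) = 0.
L = 
  [  1,   0]
  [  1,   1]
U = 
  [ -1,   3]
  [  0,   0]
Check row 2 of LU: [(1)(-1), (1)(3) + 0] = [-1, 3] = row 2 of A ✓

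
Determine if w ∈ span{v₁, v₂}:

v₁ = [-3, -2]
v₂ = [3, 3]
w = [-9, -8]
Yes

Form the augmented matrix and row-reduce:
[v₁|v₂|w] = 
  [ -3,   3,  -9]
  [ -2,   3,  -8]
R2 → R2 - (2/3)·R1
REF = 
  [ -3,   3,  -9]
  [  0,   1,  -2]

No row of the form [0 0 | nonzero], so the system is consistent. Back-substitution gives c₁ = 1, c₂ = -2: w = (1)·v₁ + (-2)·v₂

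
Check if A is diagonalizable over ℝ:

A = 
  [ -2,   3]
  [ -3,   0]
No

tr(A) = -2, det(A) = 9
Characteristic polynomial: λ² - tr(A)λ + det(A) = λ² + 2λ + 9
λ² + 2λ + 9 = 0  ⇒  λ = (-2 ± √((2)² - 4·(9)))/2 = (-2 ± √(-32))/2
  = -1 + 2i√2,  -1 - 2i√2
Eigenvalues: -1 + 2i√2, -1 - 2i√2  (≈ -1 + 2.828i, -1 - 2.828i)
Has complex eigenvalues (not diagonalizable over ℝ).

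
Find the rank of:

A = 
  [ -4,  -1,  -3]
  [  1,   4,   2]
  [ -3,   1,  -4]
Row reduce:
R2 → R2 + (1/4)·R1
R3 → R3 - (3/4)·R1
R3 → R3 - (7/15)·R2
REF = 
  [  -4,   -1,   -3]
  [   0, 15/4,  5/4]
  [   0,    0, -7/3]
Pivot columns: 1, 2, 3 → 3 pivots.

rank(A) = 3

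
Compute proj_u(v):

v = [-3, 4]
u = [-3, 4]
proj_u(v) = [-3, 4]

v·u = (-3)(-3) + (4)(4) = 25
u·u = (-3)² + (4)² = 25
proj_u(v) = (v·u / u·u) × u = (25/25) × u = (1) × u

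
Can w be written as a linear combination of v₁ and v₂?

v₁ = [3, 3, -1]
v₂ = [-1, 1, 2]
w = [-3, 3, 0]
No

Form the augmented matrix and row-reduce:
[v₁|v₂|w] = 
  [  3,  -1,  -3]
  [  3,   1,   3]
  [ -1,   2,   0]
R2 → R2 - (1)·R1
R3 → R3 + (1/3)·R1
R3 → R3 - (5/6)·R2
REF = 
  [  3,  -1,  -3]
  [  0,   2,   6]
  [  0,   0,  -6]

Row 3 reads [0 0 | -6], i.e. 0 = -6, so the system is inconsistent and w ∉ span{v₁, v₂}.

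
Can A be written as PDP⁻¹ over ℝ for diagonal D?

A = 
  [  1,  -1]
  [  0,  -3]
Yes

tr(A) = -2, det(A) = -3
Characteristic polynomial: λ² - tr(A)λ + det(A) = λ² + 2λ - 3
λ² + 2λ - 3 = (λ + 3)(λ - 1)
Eigenvalues: 1, -3
λ=-3: alg. mult. = 1, geom. mult. = 2 - rank(A - (-3)I) = 2 - 1 = 1
λ=1: alg. mult. = 1, geom. mult. = 2 - rank(A - (1)I) = 2 - 1 = 1
Sum of geometric multiplicities equals n, so A has n independent eigenvectors.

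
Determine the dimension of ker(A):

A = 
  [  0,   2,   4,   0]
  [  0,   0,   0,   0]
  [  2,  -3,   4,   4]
nullity(A) = 2

Row reduce:
Swap R1 ↔ R3
Swap R2 ↔ R3
REF = 
  [  2,  -3,   4,   4]
  [  0,   2,   4,   0]
  [  0,   0,   0,   0]
Pivot columns: 1, 2 → 2 pivots.
rank(A) = 2, so nullity(A) = 4 - 2 = 2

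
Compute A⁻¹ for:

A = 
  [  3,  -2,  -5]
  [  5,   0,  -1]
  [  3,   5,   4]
det(A) = (3)·((0)(4) - (-1)(5)) - (-2)·((5)(4) - (-1)(3)) + (-5)·((5)(5) - (0)(3))
  = (3)(5) - (-2)(23) + (-5)(25)
  = -64
det(A) = -64 ≠ 0, so A is invertible.

Cofactors Cᵢⱼ = (-1)ⁱ⁺ʲ·Mᵢⱼ:
C = 
  [  5, -23,  25]
  [-17,  27, -21]
  [  2, -22,  10]

adj(A) = Cᵀ:
adj(A) = 
  [  5, -17,   2]
  [-23,  27, -22]
  [ 25, -21,  10]

A⁻¹ = (-1/64) · adj(A):
A⁻¹ = 
  [ -5/64,  17/64,  -1/32]
  [ 23/64, -27/64,  11/32]
  [-25/64,  21/64,  -5/32]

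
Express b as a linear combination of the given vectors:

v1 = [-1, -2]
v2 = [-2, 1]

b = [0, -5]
c1 = 2, c2 = -1

b = 2·v1 + -1·v2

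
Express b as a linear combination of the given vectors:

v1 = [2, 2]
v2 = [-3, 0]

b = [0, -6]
c1 = -3, c2 = -2

b = -3·v1 + -2·v2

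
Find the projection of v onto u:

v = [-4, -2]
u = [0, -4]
v·u = (-4)(0) + (-2)(-4) = 8
u·u = (0)² + (-4)² = 16
proj_u(v) = (v·u / u·u) × u = (8/16) × u = (1/2) × u

proj_u(v) = [0, -2]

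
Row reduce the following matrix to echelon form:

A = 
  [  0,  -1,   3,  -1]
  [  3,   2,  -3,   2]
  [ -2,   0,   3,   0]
Row operations:
Swap R1 ↔ R2
R3 → R3 + (2/3)·R1
R3 → R3 + (4/3)·R2

Resulting echelon form:
REF = 
  [  3,   2,  -3,   2]
  [  0,  -1,   3,  -1]
  [  0,   0,   5,   0]

Rank = 3 (number of non-zero pivot rows).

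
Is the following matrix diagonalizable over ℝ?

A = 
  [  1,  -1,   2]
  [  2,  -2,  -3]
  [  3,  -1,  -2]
Yes

Characteristic polynomial: det(λI - A) = λ³ + 3λ² - 7λ - 14
By the rational root theorem any rational root is an integer dividing 14; none of those is a root, so p(λ) has no rational roots and hence (being an irreducible cubic) no repeated roots.
Discriminant of the cubic: Δ = 3325
Δ > 0 ⇒ three distinct real eigenvalues: λ ≈ -3.874, -1.514, 2.388
Three distinct real eigenvalues, so A has 3 independent eigenvectors.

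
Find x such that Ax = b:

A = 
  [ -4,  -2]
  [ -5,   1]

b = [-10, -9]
Row reduce the augmented matrix [A|b]:
R2 → R2 - (5/4)·R1
REF = 
  [ -4,  -2, -10]
  [  0, 7/2, 7/2]

Back-substitution:
x₂ = (7/2) / (7/2) = 1
x₁ = (-10 - (-2)(1)) / (-4) = 2

x = [2, 1]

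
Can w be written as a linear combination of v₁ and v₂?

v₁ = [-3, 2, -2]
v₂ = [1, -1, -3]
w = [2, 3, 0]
No

Form the augmented matrix and row-reduce:
[v₁|v₂|w] = 
  [ -3,   1,   2]
  [  2,  -1,   3]
  [ -2,  -3,   0]
R2 → R2 + (2/3)·R1
R3 → R3 - (2/3)·R1
R3 → R3 - (11)·R2
REF = 
  [  -3,    1,    2]
  [   0, -1/3, 13/3]
  [   0,    0,  -49]

Row 3 reads [0 0 | -49], i.e. 0 = -49, so the system is inconsistent and w ∉ span{v₁, v₂}.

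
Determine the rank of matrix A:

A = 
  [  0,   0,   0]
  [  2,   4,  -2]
rank(A) = 1

Row reduce:
Swap R1 ↔ R2
REF = 
  [  2,   4,  -2]
  [  0,   0,   0]
Pivot columns: 1 → 1 pivot.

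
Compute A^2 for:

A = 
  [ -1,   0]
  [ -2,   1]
A² = A·A:
A²[1,1] = (-1)(-1) + (0)(-2) = 1
A²[1,2] = (-1)(0) + (0)(1) = 0
A²[2,1] = (-2)(-1) + (1)(-2) = 0
A²[2,2] = (-2)(0) + (1)(1) = 1
A² = 
  [  1,   0]
  [  0,   1]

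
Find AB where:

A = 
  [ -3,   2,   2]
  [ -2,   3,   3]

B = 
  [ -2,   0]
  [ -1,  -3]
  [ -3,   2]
A is 2×3 and B is 3×2, so AB is 2×2. Each entry is (row of A)·(column of B):
AB[1,1] = (-3)(-2) + (2)(-1) + (2)(-3) = -2
AB[1,2] = (-3)(0) + (2)(-3) + (2)(2) = -2
AB[2,1] = (-2)(-2) + (3)(-1) + (3)(-3) = -8
AB[2,2] = (-2)(0) + (3)(-3) + (3)(2) = -3

AB = 
  [ -2,  -2]
  [ -8,  -3]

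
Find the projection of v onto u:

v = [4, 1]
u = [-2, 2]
v·u = (4)(-2) + (1)(2) = -6
u·u = (-2)² + (2)² = 8
proj_u(v) = (v·u / u·u) × u = (-6/8) × u = (-3/4) × u

proj_u(v) = [3/2, -3/2]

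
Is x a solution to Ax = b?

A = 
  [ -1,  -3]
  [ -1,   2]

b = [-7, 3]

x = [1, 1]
No

Ax = [-4, 1] ≠ b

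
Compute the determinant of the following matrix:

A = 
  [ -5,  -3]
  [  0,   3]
For a 2×2 matrix, det = ad - bc = (-5)(3) - (-3)(0) = -15

det(A) = -15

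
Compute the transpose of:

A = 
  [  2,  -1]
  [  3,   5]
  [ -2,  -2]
Aᵀ = 
  [  2,   3,  -2]
  [ -1,   5,  -2]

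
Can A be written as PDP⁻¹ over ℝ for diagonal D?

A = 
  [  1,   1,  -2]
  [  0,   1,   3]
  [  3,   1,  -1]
No

Characteristic polynomial: det(λI - A) = λ³ - λ² + 2λ - 11
By the rational root theorem any rational root is an integer dividing 11; none of those is a root, so p(λ) has no rational roots and hence (being an irreducible cubic) no repeated roots.
Discriminant of the cubic: Δ = -2943
Δ < 0 ⇒ one real eigenvalue and a complex-conjugate pair: λ ≈ 2.263, -0.6317 + 2.112i, -0.6317 - 2.112i
Has complex eigenvalues (not diagonalizable over ℝ).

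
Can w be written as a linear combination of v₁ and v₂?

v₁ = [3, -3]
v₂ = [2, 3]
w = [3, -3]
Yes

Form the augmented matrix and row-reduce:
[v₁|v₂|w] = 
  [  3,   2,   3]
  [ -3,   3,  -3]
R2 → R2 + (1)·R1
REF = 
  [  3,   2,   3]
  [  0,   5,   0]

No row of the form [0 0 | nonzero], so the system is consistent. Back-substitution gives c₁ = 1, c₂ = 0: w = (1)·v₁ + (0)·v₂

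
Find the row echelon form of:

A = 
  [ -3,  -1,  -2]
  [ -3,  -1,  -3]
Row operations:
R2 → R2 - (1)·R1

Resulting echelon form:
REF = 
  [ -3,  -1,  -2]
  [  0,   0,  -1]

Rank = 2 (number of non-zero pivot rows).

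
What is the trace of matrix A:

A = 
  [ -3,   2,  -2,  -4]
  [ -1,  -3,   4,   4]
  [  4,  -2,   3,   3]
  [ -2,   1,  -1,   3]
0

tr(A) = -3 + -3 + 3 + 3 = 0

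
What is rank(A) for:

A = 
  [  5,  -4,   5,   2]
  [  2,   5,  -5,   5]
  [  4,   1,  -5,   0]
Row reduce:
R2 → R2 - (2/5)·R1
R3 → R3 - (4/5)·R1
R3 → R3 - (7/11)·R2
REF = 
  [     5,     -4,      5,      2]
  [     0,   33/5,     -7,   21/5]
  [     0,      0, -50/11, -47/11]
Pivot columns: 1, 2, 3 → 3 pivots.

rank(A) = 3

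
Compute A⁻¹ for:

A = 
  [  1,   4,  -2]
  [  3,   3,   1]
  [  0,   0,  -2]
det(A) = (1)·((3)(-2) - (1)(0)) - (4)·((3)(-2) - (1)(0)) + (-2)·((3)(0) - (3)(0))
  = (1)(-6) - (4)(-6) + (-2)(0)
  = 18
det(A) = 18 ≠ 0, so A is invertible.

Cofactors Cᵢⱼ = (-1)ⁱ⁺ʲ·Mᵢⱼ:
C = 
  [ -6,   6,   0]
  [  8,  -2,   0]
  [ 10,  -7,  -9]

adj(A) = Cᵀ:
adj(A) = 
  [ -6,   8,  10]
  [  6,  -2,  -7]
  [  0,   0,  -9]

A⁻¹ = (1/18) · adj(A):
A⁻¹ = 
  [ -1/3,   4/9,   5/9]
  [  1/3,  -1/9, -7/18]
  [    0,     0,  -1/2]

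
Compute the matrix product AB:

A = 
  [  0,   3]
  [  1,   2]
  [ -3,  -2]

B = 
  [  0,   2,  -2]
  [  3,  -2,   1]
AB = 
  [  9,  -6,   3]
  [  6,  -2,   0]
  [ -6,  -2,   4]

A is 3×2 and B is 2×3, so AB is 3×3. Each entry is (row of A)·(column of B):
AB[1,1] = (0)(0) + (3)(3) = 9
AB[1,2] = (0)(2) + (3)(-2) = -6
AB[1,3] = (0)(-2) + (3)(1) = 3
AB[2,1] = (1)(0) + (2)(3) = 6
AB[2,2] = (1)(2) + (2)(-2) = -2
AB[2,3] = (1)(-2) + (2)(1) = 0
AB[3,1] = (-3)(0) + (-2)(3) = -6
AB[3,2] = (-3)(2) + (-2)(-2) = -2
AB[3,3] = (-3)(-2) + (-2)(1) = 4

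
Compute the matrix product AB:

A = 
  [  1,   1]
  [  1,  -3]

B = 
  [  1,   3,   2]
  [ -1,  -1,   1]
A is 2×2 and B is 2×3, so AB is 2×3. Each entry is (row of A)·(column of B):
AB[1,1] = (1)(1) + (1)(-1) = 0
AB[1,2] = (1)(3) + (1)(-1) = 2
AB[1,3] = (1)(2) + (1)(1) = 3
AB[2,1] = (1)(1) + (-3)(-1) = 4
AB[2,2] = (1)(3) + (-3)(-1) = 6
AB[2,3] = (1)(2) + (-3)(1) = -1

AB = 
  [  0,   2,   3]
  [  4,   6,  -1]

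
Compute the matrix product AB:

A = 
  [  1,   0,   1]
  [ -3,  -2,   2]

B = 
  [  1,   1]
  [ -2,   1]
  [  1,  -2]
A is 2×3 and B is 3×2, so AB is 2×2. Each entry is (row of A)·(column of B):
AB[1,1] = (1)(1) + (0)(-2) + (1)(1) = 2
AB[1,2] = (1)(1) + (0)(1) + (1)(-2) = -1
AB[2,1] = (-3)(1) + (-2)(-2) + (2)(1) = 3
AB[2,2] = (-3)(1) + (-2)(1) + (2)(-2) = -9

AB = 
  [  2,  -1]
  [  3,  -9]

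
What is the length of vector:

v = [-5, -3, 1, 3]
6.633

||v||₂ = √((-5)² + (-3)² + (1)² + (3)²) = √44 = 6.633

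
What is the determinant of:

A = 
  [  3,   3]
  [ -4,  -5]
For a 2×2 matrix, det = ad - bc = (3)(-5) - (3)(-4) = -3

det(A) = -3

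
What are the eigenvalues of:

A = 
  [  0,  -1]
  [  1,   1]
tr(A) = 1, det(A) = 1
Characteristic polynomial: λ² - tr(A)λ + det(A) = λ² - λ + 1
λ² - λ + 1 = 0  ⇒  λ = (1 ± √((-1)² - 4·(1)))/2 = (1 ± √(-3))/2
  = (1 + i√3)/2,  (1 - i√3)/2

λ = (1 + i√3)/2, (1 - i√3)/2  (≈ 0.5 + 0.866i, 0.5 - 0.866i)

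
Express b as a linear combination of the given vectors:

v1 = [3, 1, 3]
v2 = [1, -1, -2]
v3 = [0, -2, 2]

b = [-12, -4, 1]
c1 = -3, c2 = -3, c3 = 2

b = -3·v1 + -3·v2 + 2·v3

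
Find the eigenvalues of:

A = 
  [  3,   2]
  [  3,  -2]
tr(A) = 1, det(A) = -12
Characteristic polynomial: λ² - tr(A)λ + det(A) = λ² - λ - 12
λ² - λ - 12 = (λ + 3)(λ - 4)

λ = 4, -3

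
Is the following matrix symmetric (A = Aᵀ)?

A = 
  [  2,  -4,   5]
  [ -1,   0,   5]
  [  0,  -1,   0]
No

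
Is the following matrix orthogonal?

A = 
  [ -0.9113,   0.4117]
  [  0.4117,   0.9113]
Yes

AᵀA = 
  [  1,   0]
  [  0,   1]
≈ I (equal to I up to the 4-dp rounding of the entries)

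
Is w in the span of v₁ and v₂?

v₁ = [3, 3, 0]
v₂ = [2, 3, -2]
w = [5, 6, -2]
Yes

Form the augmented matrix and row-reduce:
[v₁|v₂|w] = 
  [  3,   2,   5]
  [  3,   3,   6]
  [  0,  -2,  -2]
R2 → R2 - (1)·R1
R3 → R3 + (2)·R2
REF = 
  [  3,   2,   5]
  [  0,   1,   1]
  [  0,   0,   0]

No row of the form [0 0 | nonzero], so the system is consistent. Back-substitution gives c₁ = 1, c₂ = 1: w = (1)·v₁ + (1)·v₂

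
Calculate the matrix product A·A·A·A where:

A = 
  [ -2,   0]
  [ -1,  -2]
A² = A·A:
A²[1,1] = (-2)(-2) + (0)(-1) = 4
A²[1,2] = (-2)(0) + (0)(-2) = 0
A²[2,1] = (-1)(-2) + (-2)(-1) = 4
A²[2,2] = (-1)(0) + (-2)(-2) = 4
A² = 
  [  4,   0]
  [  4,   4]

A^3 = A^2·A:
A^3[1,1] = (4)(-2) + (0)(-1) = -8
A^3[1,2] = (4)(0) + (0)(-2) = 0
A^3[2,1] = (4)(-2) + (4)(-1) = -12
A^3[2,2] = (4)(0) + (4)(-2) = -8
A^3 = 
  [ -8,   0]
  [-12,  -8]

A^4 = A^3·A:
A^4[1,1] = (-8)(-2) + (0)(-1) = 16
A^4[1,2] = (-8)(0) + (0)(-2) = 0
A^4[2,1] = (-12)(-2) + (-8)(-1) = 32
A^4[2,2] = (-12)(0) + (-8)(-2) = 16
A^4 = 
  [ 16,   0]
  [ 32,  16]

Therefore
A^4 = 
  [ 16,   0]
  [ 32,  16]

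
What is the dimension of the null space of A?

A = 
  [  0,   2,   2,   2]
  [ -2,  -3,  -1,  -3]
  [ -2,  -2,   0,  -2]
nullity(A) = 2

Row reduce:
Swap R1 ↔ R2
R3 → R3 - (1)·R1
R3 → R3 - (1/2)·R2
REF = 
  [ -2,  -3,  -1,  -3]
  [  0,   2,   2,   2]
  [  0,   0,   0,   0]
Pivot columns: 1, 2 → 2 pivots.
rank(A) = 2, so nullity(A) = 4 - 2 = 2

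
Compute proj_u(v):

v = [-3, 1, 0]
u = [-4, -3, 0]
proj_u(v) = [-36/25, -27/25, 0]

v·u = (-3)(-4) + (1)(-3) + (0)(0) = 9
u·u = (-4)² + (-3)² + (0)² = 25
proj_u(v) = (v·u / u·u) × u = (9/25) × u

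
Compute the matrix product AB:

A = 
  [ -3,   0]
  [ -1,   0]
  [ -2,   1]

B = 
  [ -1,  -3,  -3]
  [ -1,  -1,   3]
AB = 
  [  3,   9,   9]
  [  1,   3,   3]
  [  1,   5,   9]

A is 3×2 and B is 2×3, so AB is 3×3. Each entry is (row of A)·(column of B):
AB[1,1] = (-3)(-1) + (0)(-1) = 3
AB[1,2] = (-3)(-3) + (0)(-1) = 9
AB[1,3] = (-3)(-3) + (0)(3) = 9
AB[2,1] = (-1)(-1) + (0)(-1) = 1
AB[2,2] = (-1)(-3) + (0)(-1) = 3
AB[2,3] = (-1)(-3) + (0)(3) = 3
AB[3,1] = (-2)(-1) + (1)(-1) = 1
AB[3,2] = (-2)(-3) + (1)(-1) = 5
AB[3,3] = (-2)(-3) + (1)(3) = 9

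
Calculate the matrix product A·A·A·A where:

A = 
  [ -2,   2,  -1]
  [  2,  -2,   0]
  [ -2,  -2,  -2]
A² = A·A:
A²[1,1] = (-2)(-2) + (2)(2) + (-1)(-2) = 10
A²[1,2] = (-2)(2) + (2)(-2) + (-1)(-2) = -6
A²[1,3] = (-2)(-1) + (2)(0) + (-1)(-2) = 4
A²[2,1] = (2)(-2) + (-2)(2) + (0)(-2) = -8
A²[2,2] = (2)(2) + (-2)(-2) + (0)(-2) = 8
A²[2,3] = (2)(-1) + (-2)(0) + (0)(-2) = -2
A²[3,1] = (-2)(-2) + (-2)(2) + (-2)(-2) = 4
A²[3,2] = (-2)(2) + (-2)(-2) + (-2)(-2) = 4
A²[3,3] = (-2)(-1) + (-2)(0) + (-2)(-2) = 6
A² = 
  [ 10,  -6,   4]
  [ -8,   8,  -2]
  [  4,   4,   6]

A^3 = A^2·A:
A^3[1,1] = (10)(-2) + (-6)(2) + (4)(-2) = -40
A^3[1,2] = (10)(2) + (-6)(-2) + (4)(-2) = 24
A^3[1,3] = (10)(-1) + (-6)(0) + (4)(-2) = -18
A^3[2,1] = (-8)(-2) + (8)(2) + (-2)(-2) = 36
A^3[2,2] = (-8)(2) + (8)(-2) + (-2)(-2) = -28
A^3[2,3] = (-8)(-1) + (8)(0) + (-2)(-2) = 12
A^3[3,1] = (4)(-2) + (4)(2) + (6)(-2) = -12
A^3[3,2] = (4)(2) + (4)(-2) + (6)(-2) = -12
A^3[3,3] = (4)(-1) + (4)(0) + (6)(-2) = -16
A^3 = 
  [-40,  24, -18]
  [ 36, -28,  12]
  [-12, -12, -16]

A^4 = A^3·A:
A^4[1,1] = (-40)(-2) + (24)(2) + (-18)(-2) = 164
A^4[1,2] = (-40)(2) + (24)(-2) + (-18)(-2) = -92
A^4[1,3] = (-40)(-1) + (24)(0) + (-18)(-2) = 76
A^4[2,1] = (36)(-2) + (-28)(2) + (12)(-2) = -152
A^4[2,2] = (36)(2) + (-28)(-2) + (12)(-2) = 104
A^4[2,3] = (36)(-1) + (-28)(0) + (12)(-2) = -60
A^4[3,1] = (-12)(-2) + (-12)(2) + (-16)(-2) = 32
A^4[3,2] = (-12)(2) + (-12)(-2) + (-16)(-2) = 32
A^4[3,3] = (-12)(-1) + (-12)(0) + (-16)(-2) = 44
A^4 = 
  [164, -92,  76]
  [-152, 104, -60]
  [ 32,  32,  44]

Therefore
A^4 = 
  [164, -92,  76]
  [-152, 104, -60]
  [ 32,  32,  44]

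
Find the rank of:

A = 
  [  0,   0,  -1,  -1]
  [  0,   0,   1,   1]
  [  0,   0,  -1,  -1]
Row reduce:
R2 → R2 + (1)·R1
R3 → R3 - (1)·R1
REF = 
  [  0,   0,  -1,  -1]
  [  0,   0,   0,   0]
  [  0,   0,   0,   0]
Pivot columns: 3 → 1 pivot.

rank(A) = 1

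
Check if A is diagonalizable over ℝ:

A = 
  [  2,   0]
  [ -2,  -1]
Yes

tr(A) = 1, det(A) = -2
Characteristic polynomial: λ² - tr(A)λ + det(A) = λ² - λ - 2
λ² - λ - 2 = (λ + 1)(λ - 2)
Eigenvalues: 2, -1
λ=-1: alg. mult. = 1, geom. mult. = 2 - rank(A - (-1)I) = 2 - 1 = 1
λ=2: alg. mult. = 1, geom. mult. = 2 - rank(A - (2)I) = 2 - 1 = 1
Sum of geometric multiplicities equals n, so A has n independent eigenvectors.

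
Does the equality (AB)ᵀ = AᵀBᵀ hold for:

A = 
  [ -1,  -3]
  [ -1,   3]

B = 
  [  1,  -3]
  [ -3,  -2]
No

(AB)ᵀ = 
  [  8, -10]
  [  9,  -3]

AᵀBᵀ = 
  [  2,   5]
  [-12,   3]

The two matrices differ, so (AB)ᵀ ≠ AᵀBᵀ in general. The correct identity is (AB)ᵀ = BᵀAᵀ.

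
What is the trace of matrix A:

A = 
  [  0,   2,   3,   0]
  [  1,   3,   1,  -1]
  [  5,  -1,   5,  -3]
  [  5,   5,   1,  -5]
3

tr(A) = 0 + 3 + 5 + -5 = 3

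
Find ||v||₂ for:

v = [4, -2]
4.472

||v||₂ = √((4)² + (-2)²) = √20 = 4.472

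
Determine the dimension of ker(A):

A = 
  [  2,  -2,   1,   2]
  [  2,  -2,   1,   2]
nullity(A) = 3

Row reduce:
R2 → R2 - (1)·R1
REF = 
  [  2,  -2,   1,   2]
  [  0,   0,   0,   0]
Pivot columns: 1 → 1 pivot.
rank(A) = 1, so nullity(A) = 4 - 1 = 3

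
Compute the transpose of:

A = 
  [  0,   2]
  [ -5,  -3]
Aᵀ = 
  [  0,  -5]
  [  2,  -3]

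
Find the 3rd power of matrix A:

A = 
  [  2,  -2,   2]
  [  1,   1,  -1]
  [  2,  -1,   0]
A² = A·A:
A²[1,1] = (2)(2) + (-2)(1) + (2)(2) = 6
A²[1,2] = (2)(-2) + (-2)(1) + (2)(-1) = -8
A²[1,3] = (2)(2) + (-2)(-1) + (2)(0) = 6
A²[2,1] = (1)(2) + (1)(1) + (-1)(2) = 1
A²[2,2] = (1)(-2) + (1)(1) + (-1)(-1) = 0
A²[2,3] = (1)(2) + (1)(-1) + (-1)(0) = 1
A²[3,1] = (2)(2) + (-1)(1) + (0)(2) = 3
A²[3,2] = (2)(-2) + (-1)(1) + (0)(-1) = -5
A²[3,3] = (2)(2) + (-1)(-1) + (0)(0) = 5
A² = 
  [  6,  -8,   6]
  [  1,   0,   1]
  [  3,  -5,   5]

A^3 = A^2·A:
A^3[1,1] = (6)(2) + (-8)(1) + (6)(2) = 16
A^3[1,2] = (6)(-2) + (-8)(1) + (6)(-1) = -26
A^3[1,3] = (6)(2) + (-8)(-1) + (6)(0) = 20
A^3[2,1] = (1)(2) + (0)(1) + (1)(2) = 4
A^3[2,2] = (1)(-2) + (0)(1) + (1)(-1) = -3
A^3[2,3] = (1)(2) + (0)(-1) + (1)(0) = 2
A^3[3,1] = (3)(2) + (-5)(1) + (5)(2) = 11
A^3[3,2] = (3)(-2) + (-5)(1) + (5)(-1) = -16
A^3[3,3] = (3)(2) + (-5)(-1) + (5)(0) = 11
A^3 = 
  [ 16, -26,  20]
  [  4,  -3,   2]
  [ 11, -16,  11]

Therefore
A^3 = 
  [ 16, -26,  20]
  [  4,  -3,   2]
  [ 11, -16,  11]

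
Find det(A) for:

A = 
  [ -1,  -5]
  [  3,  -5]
For a 2×2 matrix, det = ad - bc = (-1)(-5) - (-5)(3) = 20

det(A) = 20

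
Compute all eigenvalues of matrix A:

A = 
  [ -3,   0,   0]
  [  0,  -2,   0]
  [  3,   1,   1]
λ = 1, -2, -3

Characteristic polynomial: det(λI - A) = λ³ + 4λ² + λ - 6
Testing integer divisors of the constant term: p(1) = 0, so (λ - 1) is a factor:
p(λ) = (λ - 1)(λ² + 5λ + 6)
λ² + 5λ + 6 = (λ + 3)(λ + 2)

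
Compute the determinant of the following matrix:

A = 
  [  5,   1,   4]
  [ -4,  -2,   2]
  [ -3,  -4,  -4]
98

Cofactor expansion along row 1:
det(A) = (5)·((-2)(-4) - (2)(-4)) - (1)·((-4)(-4) - (2)(-3)) + (4)·((-4)(-4) - (-2)(-3))
  = (5)(16) - (1)(22) + (4)(10)
  = 98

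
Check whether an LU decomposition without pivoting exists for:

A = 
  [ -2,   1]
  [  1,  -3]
Yes.
A[1,1] = -2 ≠ 0, so Gaussian elimination proceeds without a row swap: multiplier ℓ₂₁ = (1)/(-2) = -1/2, and U[2,2] = -3 - (-1/2)(1) = -5/2.
L = 
  [   1,    0]
  [-1/2,    1]
U = 
  [  -2,    1]
  [   0, -5/2]
Check row 2 of LU: [(-1/2)(-2), (-1/2)(1) + (-5/2)] = [1, -3] = row 2 of A ✓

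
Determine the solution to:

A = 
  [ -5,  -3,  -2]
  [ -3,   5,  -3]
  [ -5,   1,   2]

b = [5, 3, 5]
Row reduce the augmented matrix [A|b]:
R2 → R2 - (3/5)·R1
R3 → R3 - (1)·R1
R3 → R3 - (10/17)·R2
REF = 
  [   -5,    -3,    -2,     5]
  [    0,  34/5,  -9/5,     0]
  [    0,     0, 86/17,     0]

Back-substitution:
x₃ = 0 / (86/17) = 0
x₂ = (0 - (-9/5)(0)) / (34/5) = 0
x₁ = (5 - (-3)(0) - (-2)(0)) / (-5) = -1

x = [-1, 0, 0]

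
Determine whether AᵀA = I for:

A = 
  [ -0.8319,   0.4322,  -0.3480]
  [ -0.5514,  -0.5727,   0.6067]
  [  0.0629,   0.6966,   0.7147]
Yes

AᵀA = 
  [  1.0001,   0.0001,  -0.0001]
  [  0.0001,   1,   0]
  [ -0.0001,   0,   1]
≈ I (equal to I up to the 4-dp rounding of the entries)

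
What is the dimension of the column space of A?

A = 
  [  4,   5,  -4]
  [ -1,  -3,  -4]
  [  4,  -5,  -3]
dim(Col(A)) = 3

Row reduce:
R2 → R2 + (1/4)·R1
R3 → R3 - (1)·R1
R3 → R3 - (40/7)·R2
REF = 
  [    4,     5,    -4]
  [    0,  -7/4,    -5]
  [    0,     0, 207/7]
Pivot columns: 1, 2, 3 → 3 pivots.
dim(Col(A)) = number of pivot columns = 3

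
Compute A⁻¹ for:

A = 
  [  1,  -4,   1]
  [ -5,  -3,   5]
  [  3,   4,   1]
det(A) = (1)·((-3)(1) - (5)(4)) - (-4)·((-5)(1) - (5)(3)) + (1)·((-5)(4) - (-3)(3))
  = (1)(-23) - (-4)(-20) + (1)(-11)
  = -114
det(A) = -114 ≠ 0, so A is invertible.

Cofactors Cᵢⱼ = (-1)ⁱ⁺ʲ·Mᵢⱼ:
C = 
  [-23,  20, -11]
  [  8,  -2, -16]
  [-17, -10, -23]

adj(A) = Cᵀ:
adj(A) = 
  [-23,   8, -17]
  [ 20,  -2, -10]
  [-11, -16, -23]

A⁻¹ = (-1/114) · adj(A):
A⁻¹ = 
  [23/114,  -4/57, 17/114]
  [-10/57,   1/57,   5/57]
  [11/114,   8/57, 23/114]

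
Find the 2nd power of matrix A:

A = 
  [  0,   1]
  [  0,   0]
A² = A·A:
A²[1,1] = (0)(0) + (1)(0) = 0
A²[1,2] = (0)(1) + (1)(0) = 0
A²[2,1] = (0)(0) + (0)(0) = 0
A²[2,2] = (0)(1) + (0)(0) = 0
A² = 
  [  0,   0]
  [  0,   0]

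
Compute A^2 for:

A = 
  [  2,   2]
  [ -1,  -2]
A² = A·A:
A²[1,1] = (2)(2) + (2)(-1) = 2
A²[1,2] = (2)(2) + (2)(-2) = 0
A²[2,1] = (-1)(2) + (-2)(-1) = 0
A²[2,2] = (-1)(2) + (-2)(-2) = 2
A² = 
  [  2,   0]
  [  0,   2]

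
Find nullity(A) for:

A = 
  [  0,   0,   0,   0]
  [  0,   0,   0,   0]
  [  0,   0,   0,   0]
nullity(A) = 4

Row reduce:
(no row operations needed)
REF = 
  [  0,   0,   0,   0]
  [  0,   0,   0,   0]
  [  0,   0,   0,   0]
Pivot columns: none → 0 pivots.
rank(A) = 0, so nullity(A) = 4 - 0 = 4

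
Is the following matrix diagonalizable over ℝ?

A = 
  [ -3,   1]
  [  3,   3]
Yes

tr(A) = 0, det(A) = -12
Characteristic polynomial: λ² - tr(A)λ + det(A) = λ² - 12
λ² - 12 = 0  ⇒  λ = (0 ± √((0)² - 4·(-12)))/2 = (0 ± √(48))/2
  = 2√3,  -2√3
Eigenvalues: 2√3, -2√3  (≈ 3.464, -3.464)
The two irrational eigenvalues are distinct (simple), so each has alg. mult. = geom. mult. = 1.
Sum of geometric multiplicities equals n, so A has n independent eigenvectors.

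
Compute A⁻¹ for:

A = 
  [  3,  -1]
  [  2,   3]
det(A) = (3)(3) - (-1)(2) = 11
For a 2×2 matrix, A⁻¹ = (1/det(A)) · [[d, -b], [-c, a]]
    = (1/11) · [[3, 1], [-2, 3]]

A⁻¹ = 
  [ 3/11,  1/11]
  [-2/11,  3/11]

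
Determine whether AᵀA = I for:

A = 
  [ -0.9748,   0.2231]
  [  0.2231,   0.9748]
Yes

AᵀA = 
  [  1,   0]
  [  0,   1]
≈ I (equal to I up to the 4-dp rounding of the entries)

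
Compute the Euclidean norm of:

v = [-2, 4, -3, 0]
5.385

||v||₂ = √((-2)² + (4)² + (-3)² + (0)²) = √29 = 5.385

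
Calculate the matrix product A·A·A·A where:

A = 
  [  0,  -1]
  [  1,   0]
A^4 = 
  [  1,   0]
  [  0,   1]

A² = A·A:
A²[1,1] = (0)(0) + (-1)(1) = -1
A²[1,2] = (0)(-1) + (-1)(0) = 0
A²[2,1] = (1)(0) + (0)(1) = 0
A²[2,2] = (1)(-1) + (0)(0) = -1
A² = 
  [ -1,   0]
  [  0,  -1]

A^3 = A^2·A:
A^3[1,1] = (-1)(0) + (0)(1) = 0
A^3[1,2] = (-1)(-1) + (0)(0) = 1
A^3[2,1] = (0)(0) + (-1)(1) = -1
A^3[2,2] = (0)(-1) + (-1)(0) = 0
A^3 = 
  [  0,   1]
  [ -1,   0]

A^4 = A^3·A:
A^4[1,1] = (0)(0) + (1)(1) = 1
A^4[1,2] = (0)(-1) + (1)(0) = 0
A^4[2,1] = (-1)(0) + (0)(1) = 0
A^4[2,2] = (-1)(-1) + (0)(0) = 1
A^4 = 
  [  1,   0]
  [  0,   1]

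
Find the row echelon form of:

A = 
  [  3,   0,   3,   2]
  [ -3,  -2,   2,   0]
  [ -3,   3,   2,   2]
Row operations:
R2 → R2 + (1)·R1
R3 → R3 + (1)·R1
R3 → R3 + (3/2)·R2

Resulting echelon form:
REF = 
  [   3,    0,    3,    2]
  [   0,   -2,    5,    2]
  [   0,    0, 25/2,    7]

Rank = 3 (number of non-zero pivot rows).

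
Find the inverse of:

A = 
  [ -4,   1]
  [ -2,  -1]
det(A) = (-4)(-1) - (1)(-2) = 6
For a 2×2 matrix, A⁻¹ = (1/det(A)) · [[d, -b], [-c, a]]
    = (1/6) · [[-1, -1], [2, -4]]

A⁻¹ = 
  [-1/6, -1/6]
  [ 1/3, -2/3]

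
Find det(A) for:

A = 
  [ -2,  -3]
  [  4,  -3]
18

For a 2×2 matrix, det = ad - bc = (-2)(-3) - (-3)(4) = 18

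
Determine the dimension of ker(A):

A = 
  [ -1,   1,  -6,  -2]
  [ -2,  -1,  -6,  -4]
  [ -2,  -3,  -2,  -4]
nullity(A) = 2

Row reduce:
R2 → R2 - (2)·R1
R3 → R3 - (2)·R1
R3 → R3 - (5/3)·R2
REF = 
  [ -1,   1,  -6,  -2]
  [  0,  -3,   6,   0]
  [  0,   0,   0,   0]
Pivot columns: 1, 2 → 2 pivots.
rank(A) = 2, so nullity(A) = 4 - 2 = 2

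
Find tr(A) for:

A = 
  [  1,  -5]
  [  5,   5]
6

tr(A) = 1 + 5 = 6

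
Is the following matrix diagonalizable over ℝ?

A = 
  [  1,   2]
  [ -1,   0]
No

tr(A) = 1, det(A) = 2
Characteristic polynomial: λ² - tr(A)λ + det(A) = λ² - λ + 2
λ² - λ + 2 = 0  ⇒  λ = (1 ± √((-1)² - 4·(2)))/2 = (1 ± √(-7))/2
  = (1 + i√7)/2,  (1 - i√7)/2
Eigenvalues: (1 + i√7)/2, (1 - i√7)/2  (≈ 0.5 + 1.323i, 0.5 - 1.323i)
Has complex eigenvalues (not diagonalizable over ℝ).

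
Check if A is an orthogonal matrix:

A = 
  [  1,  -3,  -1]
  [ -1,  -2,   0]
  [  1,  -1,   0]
No

AᵀA = 
  [  3,  -2,  -1]
  [ -2,  14,   3]
  [ -1,   3,   1]
≠ I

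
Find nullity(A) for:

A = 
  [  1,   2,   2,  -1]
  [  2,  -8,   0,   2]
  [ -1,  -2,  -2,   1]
nullity(A) = 2

Row reduce:
R2 → R2 - (2)·R1
R3 → R3 + (1)·R1
REF = 
  [  1,   2,   2,  -1]
  [  0, -12,  -4,   4]
  [  0,   0,   0,   0]
Pivot columns: 1, 2 → 2 pivots.
rank(A) = 2, so nullity(A) = 4 - 2 = 2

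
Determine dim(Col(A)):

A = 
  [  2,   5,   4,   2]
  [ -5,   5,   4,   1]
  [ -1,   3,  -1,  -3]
dim(Col(A)) = 3

Row reduce:
R2 → R2 + (5/2)·R1
R3 → R3 + (1/2)·R1
R3 → R3 - (11/35)·R2
REF = 
  [      2,       5,       4,       2]
  [      0,    35/2,      14,       6]
  [      0,       0,   -17/5, -136/35]
Pivot columns: 1, 2, 3 → 3 pivots.
dim(Col(A)) = number of pivot columns = 3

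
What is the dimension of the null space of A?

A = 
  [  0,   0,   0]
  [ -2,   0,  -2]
nullity(A) = 2

Row reduce:
Swap R1 ↔ R2
REF = 
  [ -2,   0,  -2]
  [  0,   0,   0]
Pivot columns: 1 → 1 pivot.
rank(A) = 1, so nullity(A) = 3 - 1 = 2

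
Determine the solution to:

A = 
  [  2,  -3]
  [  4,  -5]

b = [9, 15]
Row reduce the augmented matrix [A|b]:
R2 → R2 - (2)·R1
REF = 
  [  2,  -3,   9]
  [  0,   1,  -3]

Back-substitution:
x₂ = (-3) / 1 = -3
x₁ = (9 - (-3)(-3)) / 2 = 0

x = [0, -3]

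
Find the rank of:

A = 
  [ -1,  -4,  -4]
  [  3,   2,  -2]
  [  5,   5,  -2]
rank(A) = 3

Row reduce:
R2 → R2 + (3)·R1
R3 → R3 + (5)·R1
R3 → R3 - (3/2)·R2
REF = 
  [ -1,  -4,  -4]
  [  0, -10, -14]
  [  0,   0,  -1]
Pivot columns: 1, 2, 3 → 3 pivots.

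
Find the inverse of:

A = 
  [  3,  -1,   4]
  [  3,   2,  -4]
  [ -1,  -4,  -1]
det(A) = (3)·((2)(-1) - (-4)(-4)) - (-1)·((3)(-1) - (-4)(-1)) + (4)·((3)(-4) - (2)(-1))
  = (3)(-18) - (-1)(-7) + (4)(-10)
  = -101
det(A) = -101 ≠ 0, so A is invertible.

Cofactors Cᵢⱼ = (-1)ⁱ⁺ʲ·Mᵢⱼ:
C = 
  [-18,   7, -10]
  [-17,   1,  13]
  [ -4,  24,   9]

adj(A) = Cᵀ:
adj(A) = 
  [-18, -17,  -4]
  [  7,   1,  24]
  [-10,  13,   9]

A⁻¹ = (-1/101) · adj(A):
A⁻¹ = 
  [ 18/101,  17/101,   4/101]
  [ -7/101,  -1/101, -24/101]
  [ 10/101, -13/101,  -9/101]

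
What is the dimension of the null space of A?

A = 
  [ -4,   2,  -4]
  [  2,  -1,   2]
nullity(A) = 2

Row reduce:
R2 → R2 + (1/2)·R1
REF = 
  [ -4,   2,  -4]
  [  0,   0,   0]
Pivot columns: 1 → 1 pivot.
rank(A) = 1, so nullity(A) = 3 - 1 = 2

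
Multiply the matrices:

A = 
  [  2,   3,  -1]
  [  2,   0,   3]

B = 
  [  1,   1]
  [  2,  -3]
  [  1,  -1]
AB = 
  [  7,  -6]
  [  5,  -1]

A is 2×3 and B is 3×2, so AB is 2×2. Each entry is (row of A)·(column of B):
AB[1,1] = (2)(1) + (3)(2) + (-1)(1) = 7
AB[1,2] = (2)(1) + (3)(-3) + (-1)(-1) = -6
AB[2,1] = (2)(1) + (0)(2) + (3)(1) = 5
AB[2,2] = (2)(1) + (0)(-3) + (3)(-1) = -1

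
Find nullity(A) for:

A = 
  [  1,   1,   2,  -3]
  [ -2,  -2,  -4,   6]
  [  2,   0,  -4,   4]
nullity(A) = 2

Row reduce:
R2 → R2 + (2)·R1
R3 → R3 - (2)·R1
Swap R2 ↔ R3
REF = 
  [  1,   1,   2,  -3]
  [  0,  -2,  -8,  10]
  [  0,   0,   0,   0]
Pivot columns: 1, 2 → 2 pivots.
rank(A) = 2, so nullity(A) = 4 - 2 = 2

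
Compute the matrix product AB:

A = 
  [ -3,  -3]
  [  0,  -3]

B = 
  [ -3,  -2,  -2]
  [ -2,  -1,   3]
A is 2×2 and B is 2×3, so AB is 2×3. Each entry is (row of A)·(column of B):
AB[1,1] = (-3)(-3) + (-3)(-2) = 15
AB[1,2] = (-3)(-2) + (-3)(-1) = 9
AB[1,3] = (-3)(-2) + (-3)(3) = -3
AB[2,1] = (0)(-3) + (-3)(-2) = 6
AB[2,2] = (0)(-2) + (-3)(-1) = 3
AB[2,3] = (0)(-2) + (-3)(3) = -9

AB = 
  [ 15,   9,  -3]
  [  6,   3,  -9]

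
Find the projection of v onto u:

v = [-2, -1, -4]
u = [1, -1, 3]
proj_u(v) = [-13/11, 13/11, -39/11]

v·u = (-2)(1) + (-1)(-1) + (-4)(3) = -13
u·u = (1)² + (-1)² + (3)² = 11
proj_u(v) = (v·u / u·u) × u = (-13/11) × u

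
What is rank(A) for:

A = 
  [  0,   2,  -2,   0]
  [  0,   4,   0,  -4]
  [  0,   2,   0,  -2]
rank(A) = 2

Row reduce:
R2 → R2 - (2)·R1
R3 → R3 - (1)·R1
R3 → R3 - (1/2)·R2
REF = 
  [  0,   2,  -2,   0]
  [  0,   0,   4,  -4]
  [  0,   0,   0,   0]
Pivot columns: 2, 3 → 2 pivots.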